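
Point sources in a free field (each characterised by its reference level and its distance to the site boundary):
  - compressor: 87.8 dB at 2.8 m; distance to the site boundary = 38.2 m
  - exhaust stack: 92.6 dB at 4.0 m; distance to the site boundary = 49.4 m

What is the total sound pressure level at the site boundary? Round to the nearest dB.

Propagate each source to the receiver with L = L_ref − 20·log₁₀(r/r_ref), then add intensities.
compressor: 87.8 − 20·log₁₀(38.2/2.8) = 87.8 − 22.70 = 65.10 dB.
exhaust stack: 92.6 − 20·log₁₀(49.4/4.0) = 92.6 − 21.83 = 70.77 dB.
Σ 10^(L/10) = 1.517e+07 → L_total = 10·log₁₀(1.517e+07) = 71.81 dB.

72 dB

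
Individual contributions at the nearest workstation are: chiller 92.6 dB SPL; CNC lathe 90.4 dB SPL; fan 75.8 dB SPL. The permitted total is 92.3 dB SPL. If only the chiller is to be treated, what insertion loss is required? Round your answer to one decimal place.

5.1 dB

Fixed contribution from the other sources: Σ 10^(L/10) = 10^(90.4/10) + 10^(75.8/10) = 1.134e+09 (90.55 dB SPL).
The limit corresponds to 10^(92.3/10) = 1.698e+09; subtracting the fixed part leaves 5.637e+08 for the chiller, i.e. 87.51 dB SPL.
Required insertion loss = 92.6 − 87.51 = 5.09 dB.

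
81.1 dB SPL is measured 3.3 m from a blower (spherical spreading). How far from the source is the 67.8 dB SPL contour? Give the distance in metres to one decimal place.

For a point source L₁ − L₂ = 20·log₁₀(r₂/r₁), so r₂ = r₁·10^((L₁−L₂)/20).
r₂ = 3.3·10^((81.1−67.8)/20) = 3.3·10^(13.3/20) = 15.26 m.

15.3 m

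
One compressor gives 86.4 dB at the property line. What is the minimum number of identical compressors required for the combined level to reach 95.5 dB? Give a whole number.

The shortfall is 95.5 − 86.4 = 9.1 dB, and N units add 10·log₁₀ N, so need 10·log₁₀ N ≥ 9.1.
N ≥ 10^(9.1/10) = 8.128, so N = 9.

9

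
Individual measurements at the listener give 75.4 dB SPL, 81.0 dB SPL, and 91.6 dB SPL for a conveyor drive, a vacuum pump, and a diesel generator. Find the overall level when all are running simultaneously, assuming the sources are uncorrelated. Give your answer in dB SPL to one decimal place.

For uncorrelated sources the intensities add, so convert each level to linear form, sum, and take 10·log₁₀ of the total.
Σ 10^(L/10) = 10^(75.4/10) + 10^(81.0/10) + 10^(91.6/10) = 1.606e+09.
L_total = 10·log₁₀(1.606e+09) = 92.06 dB SPL.

92.1 dB SPL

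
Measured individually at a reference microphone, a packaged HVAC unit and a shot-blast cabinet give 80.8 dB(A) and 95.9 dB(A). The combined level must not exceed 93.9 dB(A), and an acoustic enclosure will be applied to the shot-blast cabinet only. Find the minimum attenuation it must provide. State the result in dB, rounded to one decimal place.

2.2 dB

Everything except the shot-blast cabinet sums to 10^(80.8/10) = 1.202e+08 in linear terms, 80.80 dB(A).
The limit corresponds to 10^(93.9/10) = 2.455e+09; subtracting the fixed part leaves 2.334e+09 for the shot-blast cabinet, i.e. 93.68 dB(A).
Required insertion loss = 95.9 − 93.68 = 2.22 dB.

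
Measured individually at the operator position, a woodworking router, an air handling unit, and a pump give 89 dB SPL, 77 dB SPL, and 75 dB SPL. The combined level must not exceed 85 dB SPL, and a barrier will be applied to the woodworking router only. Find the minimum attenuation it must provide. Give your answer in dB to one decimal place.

Everything except the woodworking router sums to 10^(77/10) + 10^(75/10) = 8.174e+07 in linear terms, 79.12 dB SPL.
To meet 85 dB SPL overall, the treated woodworking router may contribute at most 10^(85/10) − 8.174e+07 = 2.345e+08, i.e. 83.70 dB SPL.
So the woodworking router must be reduced from 89 to 83.70 dB SPL: IL = 5.30 dB.

5.3 dB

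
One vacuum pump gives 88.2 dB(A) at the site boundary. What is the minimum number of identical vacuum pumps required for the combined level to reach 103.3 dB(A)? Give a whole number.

The shortfall is 103.3 − 88.2 = 15.1 dB, and N units add 10·log₁₀ N, so need 10·log₁₀ N ≥ 15.1.
N ≥ 10^(15.1/10) = 32.359, so N = 33.

33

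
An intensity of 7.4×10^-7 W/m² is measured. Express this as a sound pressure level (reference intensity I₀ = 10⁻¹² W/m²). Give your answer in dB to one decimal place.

58.7 dB

Dividing by I₀ shifts the exponent by 12: I/I₀ = 7.4×10^5.
L = 10·(0.8692 + 5) = 58.69 dB.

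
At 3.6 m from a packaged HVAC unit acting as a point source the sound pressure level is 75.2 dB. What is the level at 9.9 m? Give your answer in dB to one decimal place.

For a point source, L₂ = L₁ − 20·log₁₀(r₂/r₁).
L₂ = 75.2 − 20·log₁₀(9.9/3.6) = 75.2 − 8.787 = 66.41 dB.

66.4 dB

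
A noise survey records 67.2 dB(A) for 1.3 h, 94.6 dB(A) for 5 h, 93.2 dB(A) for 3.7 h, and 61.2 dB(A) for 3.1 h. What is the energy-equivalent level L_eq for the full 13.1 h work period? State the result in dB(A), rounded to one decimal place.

92.3 dB(A)

The energy average is taken in the linear domain: L_eq = 10·log₁₀[(Σ tᵢ·10^(Lᵢ/10))/T], T = 13.1 h.
Σ tᵢ·10^(Lᵢ/10) = 1.3·10^(67.2/10) + 5·10^(94.6/10) + 3.7·10^(93.2/10) + 3.1·10^(61.2/10) = 2.216e+10.
L_eq = 10·log₁₀(2.216e+10/13.1) = 92.28 dB(A).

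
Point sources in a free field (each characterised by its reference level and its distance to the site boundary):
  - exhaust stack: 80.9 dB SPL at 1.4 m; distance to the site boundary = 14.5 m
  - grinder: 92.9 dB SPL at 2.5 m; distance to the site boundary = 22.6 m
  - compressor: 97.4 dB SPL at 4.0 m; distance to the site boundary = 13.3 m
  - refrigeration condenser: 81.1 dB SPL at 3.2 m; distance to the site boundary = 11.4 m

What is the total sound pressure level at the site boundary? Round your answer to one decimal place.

87.3 dB SPL

Apply inverse-square spreading to bring every level to the receiver, then sum 10^(L/10).
exhaust stack: 80.9 − 20·log₁₀(14.5/1.4) = 80.9 − 20.30 = 60.60 dB SPL.
grinder: 92.9 − 20·log₁₀(22.6/2.5) = 92.9 − 19.12 = 73.78 dB SPL.
compressor: 97.4 − 20·log₁₀(13.3/4.0) = 97.4 − 10.44 = 86.96 dB SPL.
refrigeration condenser: 81.1 − 20·log₁₀(11.4/3.2) = 81.1 − 11.04 = 70.06 dB SPL.
Σ 10^(L/10) = 5.322e+08 → L_total = 10·log₁₀(5.322e+08) = 87.26 dB SPL.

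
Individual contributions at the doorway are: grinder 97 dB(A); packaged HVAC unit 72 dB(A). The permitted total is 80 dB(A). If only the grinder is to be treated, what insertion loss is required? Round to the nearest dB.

Fixed contribution from the other source: Σ 10^(L/10) = 10^(72/10) = 1.585e+07 (72.00 dB(A)).
The limit corresponds to 10^(80/10) = 1.000e+08; subtracting the fixed part leaves 8.415e+07 for the grinder, i.e. 79.25 dB(A).
Required insertion loss = 97 − 79.25 = 17.75 dB.

18 dB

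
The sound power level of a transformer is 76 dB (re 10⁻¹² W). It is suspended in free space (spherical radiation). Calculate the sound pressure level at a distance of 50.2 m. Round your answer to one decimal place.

L_p = L_w − 10·log₁₀(4π·r²) with r = 50.2 m.
4π·r² = 3.167e+04 m², 10·log₁₀ of that is 45.006 dB.
L_p = 76 − 45.006 = 30.99 dB.

31.0 dB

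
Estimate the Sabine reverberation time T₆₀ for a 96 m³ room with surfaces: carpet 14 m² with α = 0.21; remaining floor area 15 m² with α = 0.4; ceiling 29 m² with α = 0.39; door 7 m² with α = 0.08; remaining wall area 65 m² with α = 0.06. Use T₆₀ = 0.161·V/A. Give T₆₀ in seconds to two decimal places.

A = Σ Sᵢαᵢ = 14·0.21 + 15·0.4 + 29·0.39 + 7·0.08 + 65·0.06 = 24.71 m².
T₆₀ = 0.161·V/A = 0.161·96/24.71 = 0.625 s.

0.63 s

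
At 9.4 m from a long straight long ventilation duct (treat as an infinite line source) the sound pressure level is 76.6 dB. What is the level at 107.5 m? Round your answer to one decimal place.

66.0 dB

For a line source, L₂ = L₁ − 10·log₁₀(r₂/r₁).
L₂ = 76.6 − 10·log₁₀(107.5/9.4) = 76.6 − 10.583 = 66.02 dB.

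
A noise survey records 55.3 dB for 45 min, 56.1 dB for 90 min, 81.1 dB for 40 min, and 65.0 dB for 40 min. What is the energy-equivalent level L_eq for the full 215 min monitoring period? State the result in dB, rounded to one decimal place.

73.9 dB

Weight each interval's intensity by its duration and average over T = 215 min:
Σ tᵢ·10^(Lᵢ/10) = 45·10^(55.3/10) + 90·10^(56.1/10) + 40·10^(81.1/10) + 40·10^(65.0/10) = 5.331e+09.
L_eq = 10·log₁₀(5.331e+09/215) = 73.94 dB.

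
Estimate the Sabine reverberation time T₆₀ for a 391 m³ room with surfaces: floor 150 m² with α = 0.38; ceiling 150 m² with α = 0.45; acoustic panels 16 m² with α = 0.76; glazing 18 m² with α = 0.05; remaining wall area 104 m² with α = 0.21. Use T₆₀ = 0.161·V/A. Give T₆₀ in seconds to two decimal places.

0.39 s

Total absorption A = 150·0.38 + 150·0.45 + 16·0.76 + 18·0.05 + 104·0.21 = 159.40 m² sabins.
T₆₀ = 0.161·V/A = 0.161·391/159.40 = 0.395 s.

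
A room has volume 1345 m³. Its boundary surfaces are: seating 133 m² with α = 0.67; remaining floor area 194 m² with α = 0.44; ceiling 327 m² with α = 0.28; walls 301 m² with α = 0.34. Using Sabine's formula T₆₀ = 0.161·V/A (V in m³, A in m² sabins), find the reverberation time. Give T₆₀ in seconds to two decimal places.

Total absorption A = 133·0.67 + 194·0.44 + 327·0.28 + 301·0.34 = 368.37 m² sabins.
T₆₀ = 0.161 × 1345 / 368.37 = 0.588 s.

0.59 s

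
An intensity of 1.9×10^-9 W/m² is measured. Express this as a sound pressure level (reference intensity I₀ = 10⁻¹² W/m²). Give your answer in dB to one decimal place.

32.8 dB

L = 10·log₁₀(I/I₀) = 10·log₁₀(1.9×10^-9/10⁻¹²) = 10·log₁₀(1.9×10^3).
L = 10·(0.2788 + 3) = 32.79 dB.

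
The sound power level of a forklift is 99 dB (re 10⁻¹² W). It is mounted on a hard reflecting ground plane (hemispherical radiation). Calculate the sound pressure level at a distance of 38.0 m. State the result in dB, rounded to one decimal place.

L_p = L_w − 10·log₁₀(2π·r²) with r = 38.0 m.
2π·r² = 9073 m², 10·log₁₀ of that is 39.577 dB.
L_p = 99 − 39.577 = 59.42 dB.

59.4 dB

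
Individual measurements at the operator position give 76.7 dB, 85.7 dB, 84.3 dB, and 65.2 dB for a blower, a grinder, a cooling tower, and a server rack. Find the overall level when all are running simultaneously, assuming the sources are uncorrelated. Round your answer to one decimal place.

88.4 dB

Incoherent sources combine by intensity addition: L_total = 10·log₁₀(Σ 10^(L_i/10)).
Σ 10^(L/10) = 10^(76.7/10) + 10^(85.7/10) + 10^(84.3/10) + 10^(65.2/10) = 6.908e+08.
L_total = 10·log₁₀(6.908e+08) = 88.39 dB.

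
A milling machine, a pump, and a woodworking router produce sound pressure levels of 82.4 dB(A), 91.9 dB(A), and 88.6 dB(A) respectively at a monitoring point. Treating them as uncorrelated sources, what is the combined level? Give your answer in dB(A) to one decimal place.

93.9 dB(A)

Incoherent sources combine by intensity addition: L_total = 10·log₁₀(Σ 10^(L_i/10)).
Σ 10^(L/10) = 10^(82.4/10) + 10^(91.9/10) + 10^(88.6/10) = 2.447e+09.
L_total = 10·log₁₀(2.447e+09) = 93.89 dB(A).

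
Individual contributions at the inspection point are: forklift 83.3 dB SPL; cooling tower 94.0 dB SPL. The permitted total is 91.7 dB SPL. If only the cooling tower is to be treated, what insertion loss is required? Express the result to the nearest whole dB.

3 dB

Everything except the cooling tower sums to 10^(83.3/10) = 2.138e+08 in linear terms, 83.30 dB SPL.
The limit corresponds to 10^(91.7/10) = 1.479e+09; subtracting the fixed part leaves 1.265e+09 for the cooling tower, i.e. 91.02 dB SPL.
So the cooling tower must be reduced from 94.0 to 91.02 dB SPL: IL = 2.98 dB.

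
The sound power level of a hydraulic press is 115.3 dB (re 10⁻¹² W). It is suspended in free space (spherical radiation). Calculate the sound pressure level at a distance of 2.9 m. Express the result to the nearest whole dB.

L_p = L_w − 10·log₁₀(4π·r²) with r = 2.9 m.
4π·r² = 105.7 m², 10·log₁₀ of that is 20.240 dB.
L_p = 115.3 − 20.240 = 95.06 dB.

95 dB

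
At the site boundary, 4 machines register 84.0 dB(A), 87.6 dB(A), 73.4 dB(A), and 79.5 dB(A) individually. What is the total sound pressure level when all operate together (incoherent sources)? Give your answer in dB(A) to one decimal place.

89.7 dB(A)

For uncorrelated sources the intensities add, so convert each level to linear form, sum, and take 10·log₁₀ of the total.
Σ 10^(L/10) = 10^(84.0/10) + 10^(87.6/10) + 10^(73.4/10) + 10^(79.5/10) = 9.376e+08.
L_total = 10·log₁₀(9.376e+08) = 89.72 dB(A).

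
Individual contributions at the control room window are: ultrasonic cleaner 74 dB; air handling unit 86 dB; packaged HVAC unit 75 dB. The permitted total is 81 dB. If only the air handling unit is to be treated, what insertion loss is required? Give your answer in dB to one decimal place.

Fixed contribution from the other sources: Σ 10^(L/10) = 10^(74/10) + 10^(75/10) = 5.674e+07 (77.54 dB).
The limit corresponds to 10^(81/10) = 1.259e+08; subtracting the fixed part leaves 6.915e+07 for the air handling unit, i.e. 78.40 dB.
So the air handling unit must be reduced from 86 to 78.40 dB: IL = 7.60 dB.

7.6 dB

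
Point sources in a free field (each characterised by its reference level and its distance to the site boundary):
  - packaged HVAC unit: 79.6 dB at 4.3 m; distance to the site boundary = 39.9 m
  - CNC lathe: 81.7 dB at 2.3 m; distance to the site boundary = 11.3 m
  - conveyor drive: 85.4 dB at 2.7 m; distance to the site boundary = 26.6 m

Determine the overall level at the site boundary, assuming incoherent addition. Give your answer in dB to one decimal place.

70.3 dB

Propagate each source to the receiver with L = L_ref − 20·log₁₀(r/r_ref), then add intensities.
packaged HVAC unit: 79.6 − 20·log₁₀(39.9/4.3) = 79.6 − 19.35 = 60.25 dB.
CNC lathe: 81.7 − 20·log₁₀(11.3/2.3) = 81.7 − 13.83 = 67.87 dB.
conveyor drive: 85.4 − 20·log₁₀(26.6/2.7) = 85.4 − 19.87 = 65.53 dB.
Σ 10^(L/10) = 1.076e+07 → L_total = 10·log₁₀(1.076e+07) = 70.32 dB.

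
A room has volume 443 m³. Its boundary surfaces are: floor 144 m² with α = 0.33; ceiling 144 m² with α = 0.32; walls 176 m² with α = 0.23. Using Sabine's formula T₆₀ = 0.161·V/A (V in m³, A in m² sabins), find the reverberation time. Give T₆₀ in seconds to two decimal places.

0.53 s

Summing Sᵢαᵢ: 144·0.33 + 144·0.32 + 176·0.23 = 134.08 m².
T₆₀ = 0.161 × 443 / 134.08 = 0.532 s.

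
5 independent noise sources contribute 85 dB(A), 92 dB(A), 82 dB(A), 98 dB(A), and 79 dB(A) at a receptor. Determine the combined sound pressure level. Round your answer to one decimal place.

99.3 dB(A)

Incoherent sources combine by intensity addition: L_total = 10·log₁₀(Σ 10^(L_i/10)).
Σ 10^(L/10) = 10^(85/10) + 10^(92/10) + 10^(82/10) + 10^(98/10) + 10^(79/10) = 8.449e+09.
L_total = 10·log₁₀(8.449e+09) = 99.27 dB(A).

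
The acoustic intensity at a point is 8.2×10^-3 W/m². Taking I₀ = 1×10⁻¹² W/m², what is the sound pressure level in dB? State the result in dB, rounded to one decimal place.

Dividing by I₀ shifts the exponent by 12: I/I₀ = 8.2×10^9.
L = 10·(0.9138 + 9) = 99.14 dB.

99.1 dB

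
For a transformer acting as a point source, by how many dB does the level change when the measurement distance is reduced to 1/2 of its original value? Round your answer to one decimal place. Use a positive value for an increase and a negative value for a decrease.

+6.0 dB

A point source loses 6 dB per doubling of distance; generally ΔL = −20·log₁₀(r₂/r₁).
ΔL = −20·log₁₀(0.5) = +6.02 dB.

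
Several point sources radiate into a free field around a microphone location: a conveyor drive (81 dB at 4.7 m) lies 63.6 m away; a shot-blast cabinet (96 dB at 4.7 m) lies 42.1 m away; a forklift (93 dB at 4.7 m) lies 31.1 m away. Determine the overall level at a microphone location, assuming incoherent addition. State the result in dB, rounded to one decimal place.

Propagate each source to the receiver with L = L_ref − 20·log₁₀(r/r_ref), then add intensities.
conveyor drive: 81 − 20·log₁₀(63.6/4.7) = 81 − 22.63 = 58.37 dB.
shot-blast cabinet: 96 − 20·log₁₀(42.1/4.7) = 96 − 19.04 = 76.96 dB.
forklift: 93 − 20·log₁₀(31.1/4.7) = 93 − 16.41 = 76.59 dB.
Σ 10^(L/10) = 9.587e+07 → L_total = 10·log₁₀(9.587e+07) = 79.82 dB.

79.8 dB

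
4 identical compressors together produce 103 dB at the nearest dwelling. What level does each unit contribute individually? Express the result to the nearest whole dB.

97 dB

For N identical incoherent sources L_total = L₁ + 10·log₁₀ N, so L₁ = 103 − 10·log₁₀(4) = 103 − 6.021.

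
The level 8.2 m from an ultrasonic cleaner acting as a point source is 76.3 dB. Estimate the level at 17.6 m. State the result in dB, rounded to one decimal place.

Point-source attenuation: ΔL = 20·log₁₀(r₂/r₁) = 20·log₁₀(17.6/8.2) = 6.634 dB.
L₂ = 76.3 − 20·log₁₀(17.6/8.2) = 76.3 − 6.634 = 69.67 dB.

69.7 dB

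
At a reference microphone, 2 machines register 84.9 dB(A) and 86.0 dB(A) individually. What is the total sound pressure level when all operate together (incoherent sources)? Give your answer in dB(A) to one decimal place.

88.5 dB(A)

Incoherent sources combine by intensity addition: L_total = 10·log₁₀(Σ 10^(L_i/10)).
Σ 10^(L/10) = 10^(84.9/10) + 10^(86.0/10) = 7.071e+08.
L_total = 10·log₁₀(7.071e+08) = 88.50 dB(A).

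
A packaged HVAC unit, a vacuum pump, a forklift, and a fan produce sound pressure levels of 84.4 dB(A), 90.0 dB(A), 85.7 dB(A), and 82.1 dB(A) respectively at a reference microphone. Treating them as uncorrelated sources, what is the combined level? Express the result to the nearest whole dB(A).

93 dB(A)

For uncorrelated sources the intensities add, so convert each level to linear form, sum, and take 10·log₁₀ of the total.
Σ 10^(L/10) = 10^(84.4/10) + 10^(90.0/10) + 10^(85.7/10) + 10^(82.1/10) = 1.809e+09.
L_total = 10·log₁₀(1.809e+09) = 92.57 dB(A).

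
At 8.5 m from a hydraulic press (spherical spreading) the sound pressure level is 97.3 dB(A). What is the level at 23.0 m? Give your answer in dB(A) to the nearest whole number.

89 dB(A)

Point-source attenuation: ΔL = 20·log₁₀(r₂/r₁) = 20·log₁₀(23.0/8.5) = 8.646 dB.
L₂ = 97.3 − 20·log₁₀(23.0/8.5) = 97.3 − 8.646 = 88.65 dB(A).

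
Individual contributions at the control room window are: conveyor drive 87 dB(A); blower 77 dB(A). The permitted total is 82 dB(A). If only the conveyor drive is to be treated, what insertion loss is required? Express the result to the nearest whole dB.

7 dB

The untreated sources together contribute 10^(77/10) = 5.012e+07, i.e. 77.00 dB(A).
To meet 82 dB(A) overall, the treated conveyor drive may contribute at most 10^(82/10) − 5.012e+07 = 1.084e+08, i.e. 80.35 dB(A).
Required insertion loss = 87 − 80.35 = 6.65 dB.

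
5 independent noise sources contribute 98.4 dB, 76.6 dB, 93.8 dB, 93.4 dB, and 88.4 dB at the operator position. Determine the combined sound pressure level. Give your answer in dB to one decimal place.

For uncorrelated sources the intensities add, so convert each level to linear form, sum, and take 10·log₁₀ of the total.
Σ 10^(L/10) = 10^(98.4/10) + 10^(76.6/10) + 10^(93.8/10) + 10^(93.4/10) + 10^(88.4/10) = 1.224e+10.
L_total = 10·log₁₀(1.224e+10) = 100.88 dB.

100.9 dB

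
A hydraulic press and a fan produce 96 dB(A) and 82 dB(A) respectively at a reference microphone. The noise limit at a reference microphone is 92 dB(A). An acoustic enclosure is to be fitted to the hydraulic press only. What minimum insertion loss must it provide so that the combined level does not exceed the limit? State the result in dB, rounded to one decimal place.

Fixed contribution from the other source: Σ 10^(L/10) = 10^(82/10) = 1.585e+08 (82.00 dB(A)).
The limit corresponds to 10^(92/10) = 1.585e+09; subtracting the fixed part leaves 1.426e+09 for the hydraulic press, i.e. 91.54 dB(A).
Required insertion loss = 96 − 91.54 = 4.46 dB.

4.5 dB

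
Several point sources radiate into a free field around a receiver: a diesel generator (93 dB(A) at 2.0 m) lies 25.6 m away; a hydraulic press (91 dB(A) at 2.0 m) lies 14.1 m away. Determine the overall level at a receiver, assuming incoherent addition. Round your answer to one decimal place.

Apply inverse-square spreading to bring every level to the receiver, then sum 10^(L/10).
diesel generator: 93 − 20·log₁₀(25.6/2.0) = 93 − 22.14 = 70.86 dB(A).
hydraulic press: 91 − 20·log₁₀(14.1/2.0) = 91 − 16.96 = 74.04 dB(A).
Σ 10^(L/10) = 3.751e+07 → L_total = 10·log₁₀(3.751e+07) = 75.74 dB(A).

75.7 dB(A)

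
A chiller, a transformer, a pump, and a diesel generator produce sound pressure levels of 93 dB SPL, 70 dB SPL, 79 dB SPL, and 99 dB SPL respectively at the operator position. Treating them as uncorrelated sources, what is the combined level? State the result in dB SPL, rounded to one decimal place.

100.0 dB SPL

Incoherent sources combine by intensity addition: L_total = 10·log₁₀(Σ 10^(L_i/10)).
Σ 10^(L/10) = 10^(93/10) + 10^(70/10) + 10^(79/10) + 10^(99/10) = 1.003e+10.
L_total = 10·log₁₀(1.003e+10) = 100.01 dB SPL.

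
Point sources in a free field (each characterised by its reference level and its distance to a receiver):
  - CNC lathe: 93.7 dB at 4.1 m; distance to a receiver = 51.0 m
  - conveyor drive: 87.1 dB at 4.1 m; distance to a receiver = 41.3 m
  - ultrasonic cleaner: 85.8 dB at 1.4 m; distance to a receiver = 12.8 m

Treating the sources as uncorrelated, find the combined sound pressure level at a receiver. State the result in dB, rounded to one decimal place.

73.9 dB

First find each source's level at the receiver (point-source: −20·log₁₀(r/r_ref)), then combine on an intensity basis.
CNC lathe: 93.7 − 20·log₁₀(51.0/4.1) = 93.7 − 21.90 = 71.80 dB.
conveyor drive: 87.1 − 20·log₁₀(41.3/4.1) = 87.1 − 20.06 = 67.04 dB.
ultrasonic cleaner: 85.8 − 20·log₁₀(12.8/1.4) = 85.8 − 19.22 = 66.58 dB.
Σ 10^(L/10) = 2.475e+07 → L_total = 10·log₁₀(2.475e+07) = 73.94 dB.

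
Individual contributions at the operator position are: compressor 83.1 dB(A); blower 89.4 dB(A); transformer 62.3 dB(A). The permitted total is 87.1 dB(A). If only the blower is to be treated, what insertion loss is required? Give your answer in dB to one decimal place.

4.5 dB

Fixed contribution from the other sources: Σ 10^(L/10) = 10^(83.1/10) + 10^(62.3/10) = 2.059e+08 (83.14 dB(A)).
To meet 87.1 dB(A) overall, the treated blower may contribute at most 10^(87.1/10) − 2.059e+08 = 3.070e+08, i.e. 84.87 dB(A).
Required insertion loss = 89.4 − 84.87 = 4.53 dB.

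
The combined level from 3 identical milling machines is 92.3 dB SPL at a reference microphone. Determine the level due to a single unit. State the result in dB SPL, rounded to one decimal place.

87.5 dB SPL

For N identical incoherent sources L_total = L₁ + 10·log₁₀ N, so L₁ = 92.3 − 10·log₁₀(3) = 92.3 − 4.771.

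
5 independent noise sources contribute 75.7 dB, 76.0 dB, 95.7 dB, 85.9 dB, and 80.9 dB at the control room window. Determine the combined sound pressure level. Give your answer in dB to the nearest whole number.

For uncorrelated sources the intensities add, so convert each level to linear form, sum, and take 10·log₁₀ of the total.
Σ 10^(L/10) = 10^(75.7/10) + 10^(76.0/10) + 10^(95.7/10) + 10^(85.9/10) + 10^(80.9/10) = 4.304e+09.
L_total = 10·log₁₀(4.304e+09) = 96.34 dB.

96 dB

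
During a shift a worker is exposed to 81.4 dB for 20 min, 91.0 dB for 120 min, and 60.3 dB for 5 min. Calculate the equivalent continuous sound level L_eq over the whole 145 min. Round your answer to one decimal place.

Weight each interval's intensity by its duration and average over T = 145 min:
Σ tᵢ·10^(Lᵢ/10) = 20·10^(81.4/10) + 120·10^(91.0/10) + 5·10^(60.3/10) = 1.538e+11.
L_eq = 10·log₁₀(1.538e+11/145) = 90.26 dB.

90.3 dB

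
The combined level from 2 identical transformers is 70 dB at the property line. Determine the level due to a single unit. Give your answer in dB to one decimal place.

For N identical incoherent sources L_total = L₁ + 10·log₁₀ N, so L₁ = 70 − 10·log₁₀(2) = 70 − 3.010.

67.0 dB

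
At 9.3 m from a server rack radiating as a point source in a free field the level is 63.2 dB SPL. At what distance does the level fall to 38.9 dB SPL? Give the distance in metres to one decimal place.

For a point source L₁ − L₂ = 20·log₁₀(r₂/r₁), so r₂ = r₁·10^((L₁−L₂)/20).
r₂ = 9.3·10^((63.2−38.9)/20) = 9.3·10^(24.3/20) = 152.57 m.

152.6 m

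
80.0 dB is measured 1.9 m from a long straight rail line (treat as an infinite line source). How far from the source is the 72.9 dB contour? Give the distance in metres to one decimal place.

The 7.1 dB drop corresponds to a distance ratio of 10^(7.1/10) for a line source.
r₂ = 1.9·10^((80.0−72.9)/10) = 1.9·10^(7.1/10) = 9.74 m.

9.7 m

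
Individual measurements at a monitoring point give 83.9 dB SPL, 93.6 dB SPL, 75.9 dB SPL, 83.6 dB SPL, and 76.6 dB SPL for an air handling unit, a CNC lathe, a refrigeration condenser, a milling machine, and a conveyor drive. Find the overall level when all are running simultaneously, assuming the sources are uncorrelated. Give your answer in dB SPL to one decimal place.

For uncorrelated sources the intensities add, so convert each level to linear form, sum, and take 10·log₁₀ of the total.
Σ 10^(L/10) = 10^(83.9/10) + 10^(93.6/10) + 10^(75.9/10) + 10^(83.6/10) + 10^(76.6/10) = 2.850e+09.
L_total = 10·log₁₀(2.850e+09) = 94.55 dB SPL.

94.5 dB SPL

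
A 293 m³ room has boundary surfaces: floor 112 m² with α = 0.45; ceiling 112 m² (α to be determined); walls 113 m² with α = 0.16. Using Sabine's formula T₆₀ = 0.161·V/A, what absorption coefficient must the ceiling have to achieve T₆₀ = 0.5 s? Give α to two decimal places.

0.23

From T₆₀ = 0.161·V/A, the target T₆₀ = 0.5 s needs A = 0.161·293/0.5 = 94.35 m².
Absorption from the other surfaces = 112·0.45 + 113·0.16 = 68.48 m², so the ceiling must supply 25.87 m² over 112 m².
α = 25.87/112 = 0.231.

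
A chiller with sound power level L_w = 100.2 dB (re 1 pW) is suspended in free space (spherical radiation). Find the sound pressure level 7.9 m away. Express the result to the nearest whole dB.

71 dB

The power spreads over a sphere of area 4π·r², so L_p = L_w − 10·log₁₀(4π·r²).
4π·r² = 784.3 m², 10·log₁₀ of that is 28.945 dB.
L_p = 100.2 − 28.945 = 71.26 dB.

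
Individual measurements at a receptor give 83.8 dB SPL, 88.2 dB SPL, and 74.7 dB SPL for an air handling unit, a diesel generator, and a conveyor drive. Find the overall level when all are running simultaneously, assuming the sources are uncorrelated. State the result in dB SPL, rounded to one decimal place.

Incoherent sources combine by intensity addition: L_total = 10·log₁₀(Σ 10^(L_i/10)).
Σ 10^(L/10) = 10^(83.8/10) + 10^(88.2/10) + 10^(74.7/10) = 9.301e+08.
L_total = 10·log₁₀(9.301e+08) = 89.69 dB SPL.

89.7 dB SPL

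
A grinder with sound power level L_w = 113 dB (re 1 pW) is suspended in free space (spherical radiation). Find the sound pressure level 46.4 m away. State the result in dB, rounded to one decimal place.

68.7 dB

The power spreads over a sphere of area 4π·r², so L_p = L_w − 10·log₁₀(4π·r²).
4π·r² = 2.705e+04 m², 10·log₁₀ of that is 44.322 dB.
L_p = 113 − 44.322 = 68.68 dB.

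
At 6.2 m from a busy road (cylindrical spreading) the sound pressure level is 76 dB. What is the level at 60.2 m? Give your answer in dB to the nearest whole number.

Cylindrical spreading from a line source gives a 10·log₁₀(r₂/r₁) drop.
L₂ = 76 − 10·log₁₀(60.2/6.2) = 76 − 9.872 = 66.13 dB.

66 dB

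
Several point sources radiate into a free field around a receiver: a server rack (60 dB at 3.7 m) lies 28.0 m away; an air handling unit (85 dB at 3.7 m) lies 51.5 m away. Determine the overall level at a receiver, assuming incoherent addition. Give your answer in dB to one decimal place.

62.2 dB

Propagate each source to the receiver with L = L_ref − 20·log₁₀(r/r_ref), then add intensities.
server rack: 60 − 20·log₁₀(28.0/3.7) = 60 − 17.58 = 42.42 dB.
air handling unit: 85 − 20·log₁₀(51.5/3.7) = 85 − 22.87 = 62.13 dB.
Σ 10^(L/10) = 1.650e+06 → L_total = 10·log₁₀(1.650e+06) = 62.17 dB.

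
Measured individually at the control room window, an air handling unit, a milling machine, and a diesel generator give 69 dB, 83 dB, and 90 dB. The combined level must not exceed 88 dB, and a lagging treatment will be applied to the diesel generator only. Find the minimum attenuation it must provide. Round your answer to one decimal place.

The untreated sources together contribute 10^(69/10) + 10^(83/10) = 2.075e+08, i.e. 83.17 dB.
To meet 88 dB overall, the treated diesel generator may contribute at most 10^(88/10) − 2.075e+08 = 4.235e+08, i.e. 86.27 dB.
So the diesel generator must be reduced from 90 to 86.27 dB: IL = 3.73 dB.

3.7 dB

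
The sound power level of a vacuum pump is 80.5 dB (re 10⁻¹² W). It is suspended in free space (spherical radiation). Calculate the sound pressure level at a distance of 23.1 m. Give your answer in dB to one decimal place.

The power spreads over a sphere of area 4π·r², so L_p = L_w − 10·log₁₀(4π·r²).
4π·r² = 6706 m², 10·log₁₀ of that is 38.264 dB.
L_p = 80.5 − 38.264 = 42.24 dB.

42.2 dB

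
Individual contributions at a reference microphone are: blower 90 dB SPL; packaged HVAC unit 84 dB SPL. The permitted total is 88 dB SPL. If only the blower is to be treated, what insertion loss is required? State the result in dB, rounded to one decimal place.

4.2 dB

The untreated sources together contribute 10^(84/10) = 2.512e+08, i.e. 84.00 dB SPL.
The limit corresponds to 10^(88/10) = 6.310e+08; subtracting the fixed part leaves 3.798e+08 for the blower, i.e. 85.80 dB SPL.
Required insertion loss = 90 − 85.80 = 4.20 dB.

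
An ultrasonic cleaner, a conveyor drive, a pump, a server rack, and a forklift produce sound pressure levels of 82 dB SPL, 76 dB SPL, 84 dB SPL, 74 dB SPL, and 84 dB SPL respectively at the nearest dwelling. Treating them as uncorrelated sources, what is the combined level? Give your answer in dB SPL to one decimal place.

88.6 dB SPL

For uncorrelated sources the intensities add, so convert each level to linear form, sum, and take 10·log₁₀ of the total.
Σ 10^(L/10) = 10^(82/10) + 10^(76/10) + 10^(84/10) + 10^(74/10) + 10^(84/10) = 7.258e+08.
L_total = 10·log₁₀(7.258e+08) = 88.61 dB SPL.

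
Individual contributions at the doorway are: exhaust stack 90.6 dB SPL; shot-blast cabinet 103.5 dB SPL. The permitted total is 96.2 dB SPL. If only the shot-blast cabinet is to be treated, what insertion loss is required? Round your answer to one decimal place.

Everything except the shot-blast cabinet sums to 10^(90.6/10) = 1.148e+09 in linear terms, 90.60 dB SPL.
The limit corresponds to 10^(96.2/10) = 4.169e+09; subtracting the fixed part leaves 3.021e+09 for the shot-blast cabinet, i.e. 94.80 dB SPL.
Required insertion loss = 103.5 − 94.80 = 8.70 dB.

8.7 dB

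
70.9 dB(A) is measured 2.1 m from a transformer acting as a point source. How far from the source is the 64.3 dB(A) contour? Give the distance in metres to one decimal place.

For a point source L₁ − L₂ = 20·log₁₀(r₂/r₁), so r₂ = r₁·10^((L₁−L₂)/20).
r₂ = 2.1·10^((70.9−64.3)/20) = 2.1·10^(6.6/20) = 4.49 m.

4.5 m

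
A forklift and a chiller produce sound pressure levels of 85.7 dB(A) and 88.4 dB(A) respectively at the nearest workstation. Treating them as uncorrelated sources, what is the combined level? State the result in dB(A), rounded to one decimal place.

Incoherent sources combine by intensity addition: L_total = 10·log₁₀(Σ 10^(L_i/10)).
Σ 10^(L/10) = 10^(85.7/10) + 10^(88.4/10) = 1.063e+09.
L_total = 10·log₁₀(1.063e+09) = 90.27 dB(A).

90.3 dB(A)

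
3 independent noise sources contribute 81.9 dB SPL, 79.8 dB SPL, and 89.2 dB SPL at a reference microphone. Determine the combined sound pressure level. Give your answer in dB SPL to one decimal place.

90.3 dB SPL

For uncorrelated sources the intensities add, so convert each level to linear form, sum, and take 10·log₁₀ of the total.
Σ 10^(L/10) = 10^(81.9/10) + 10^(79.8/10) + 10^(89.2/10) = 1.082e+09.
L_total = 10·log₁₀(1.082e+09) = 90.34 dB SPL.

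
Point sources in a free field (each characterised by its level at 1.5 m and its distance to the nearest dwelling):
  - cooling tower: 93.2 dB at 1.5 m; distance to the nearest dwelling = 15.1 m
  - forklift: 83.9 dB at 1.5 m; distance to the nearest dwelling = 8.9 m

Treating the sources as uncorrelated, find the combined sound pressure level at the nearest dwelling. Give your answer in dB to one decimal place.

Propagate each source to the receiver with L = L_ref − 20·log₁₀(r/r_ref), then add intensities.
cooling tower: 93.2 − 20·log₁₀(15.1/1.5) = 93.2 − 20.06 = 73.14 dB.
forklift: 83.9 − 20·log₁₀(8.9/1.5) = 83.9 − 15.47 = 68.43 dB.
Σ 10^(L/10) = 2.759e+07 → L_total = 10·log₁₀(2.759e+07) = 74.41 dB.

74.4 dB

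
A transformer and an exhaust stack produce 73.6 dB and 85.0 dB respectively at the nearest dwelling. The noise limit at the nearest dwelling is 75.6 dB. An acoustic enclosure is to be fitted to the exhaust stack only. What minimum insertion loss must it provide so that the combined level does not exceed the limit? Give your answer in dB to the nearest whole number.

14 dB

Everything except the exhaust stack sums to 10^(73.6/10) = 2.291e+07 in linear terms, 73.60 dB.
The limit corresponds to 10^(75.6/10) = 3.631e+07; subtracting the fixed part leaves 1.340e+07 for the exhaust stack, i.e. 71.27 dB.
So the exhaust stack must be reduced from 85.0 to 71.27 dB: IL = 13.73 dB.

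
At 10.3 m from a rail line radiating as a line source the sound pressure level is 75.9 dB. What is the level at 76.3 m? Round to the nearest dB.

67 dB

For a line source, L₂ = L₁ − 10·log₁₀(r₂/r₁).
L₂ = 75.9 − 10·log₁₀(76.3/10.3) = 75.9 − 8.697 = 67.20 dB.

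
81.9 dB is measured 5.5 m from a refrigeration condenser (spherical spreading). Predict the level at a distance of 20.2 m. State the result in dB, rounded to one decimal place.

70.6 dB

For a point source, L₂ = L₁ − 20·log₁₀(r₂/r₁).
L₂ = 81.9 − 20·log₁₀(20.2/5.5) = 81.9 − 11.300 = 70.60 dB.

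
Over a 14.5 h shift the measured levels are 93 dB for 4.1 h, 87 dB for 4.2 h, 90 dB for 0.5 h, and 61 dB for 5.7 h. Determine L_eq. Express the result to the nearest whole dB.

89 dB

L_eq = 10·log₁₀[(1/T)·Σ tᵢ·10^(Lᵢ/10)] with T = 14.5 h.
Σ tᵢ·10^(Lᵢ/10) = 4.1·10^(93/10) + 4.2·10^(87/10) + 0.5·10^(90/10) + 5.7·10^(61/10) = 1.079e+10.
L_eq = 10·log₁₀(1.079e+10/14.5) = 88.72 dB.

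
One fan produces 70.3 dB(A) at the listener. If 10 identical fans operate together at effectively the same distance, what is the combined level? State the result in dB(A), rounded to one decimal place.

L_total = L₁ + 10·log₁₀ N for N identical incoherent sources.
L_total = 70.3 + 10·log₁₀(10) = 70.3 + 10.000 = 80.30 dB(A).

80.3 dB(A)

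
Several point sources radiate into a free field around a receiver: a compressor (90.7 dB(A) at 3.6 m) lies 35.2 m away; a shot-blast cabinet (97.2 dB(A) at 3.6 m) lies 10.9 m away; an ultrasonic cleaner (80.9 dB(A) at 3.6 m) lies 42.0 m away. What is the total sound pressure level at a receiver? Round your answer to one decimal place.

87.7 dB(A)

Apply inverse-square spreading to bring every level to the receiver, then sum 10^(L/10).
compressor: 90.7 − 20·log₁₀(35.2/3.6) = 90.7 − 19.80 = 70.90 dB(A).
shot-blast cabinet: 97.2 − 20·log₁₀(10.9/3.6) = 97.2 − 9.62 = 87.58 dB(A).
ultrasonic cleaner: 80.9 − 20·log₁₀(42.0/3.6) = 80.9 − 21.34 = 59.56 dB(A).
Σ 10^(L/10) = 5.857e+08 → L_total = 10·log₁₀(5.857e+08) = 87.68 dB(A).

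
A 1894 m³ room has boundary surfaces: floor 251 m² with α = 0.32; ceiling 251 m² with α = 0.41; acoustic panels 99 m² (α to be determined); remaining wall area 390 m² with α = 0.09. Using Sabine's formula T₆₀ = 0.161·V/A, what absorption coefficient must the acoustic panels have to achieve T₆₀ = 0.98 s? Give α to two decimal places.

0.94

Required total absorption A = 0.161·1894/0.98 = 311.16 m².
Absorption from the other surfaces = 251·0.32 + 251·0.41 + 390·0.09 = 218.33 m², so the acoustic panels must supply 92.83 m² over 99 m².
α = 92.83/99 = 0.938.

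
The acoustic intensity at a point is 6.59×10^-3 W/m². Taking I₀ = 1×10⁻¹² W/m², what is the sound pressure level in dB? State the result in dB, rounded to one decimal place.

98.2 dB

Dividing by I₀ shifts the exponent by 12: I/I₀ = 6.59×10^9.
L = 10·(0.8189 + 9) = 98.19 dB.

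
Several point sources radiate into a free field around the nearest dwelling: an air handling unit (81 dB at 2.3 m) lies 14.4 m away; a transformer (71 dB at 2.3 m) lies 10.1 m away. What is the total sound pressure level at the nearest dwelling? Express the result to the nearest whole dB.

66 dB

Propagate each source to the receiver with L = L_ref − 20·log₁₀(r/r_ref), then add intensities.
air handling unit: 81 − 20·log₁₀(14.4/2.3) = 81 − 15.93 = 65.07 dB.
transformer: 71 − 20·log₁₀(10.1/2.3) = 71 − 12.85 = 58.15 dB.
Σ 10^(L/10) = 3.865e+06 → L_total = 10·log₁₀(3.865e+06) = 65.87 dB.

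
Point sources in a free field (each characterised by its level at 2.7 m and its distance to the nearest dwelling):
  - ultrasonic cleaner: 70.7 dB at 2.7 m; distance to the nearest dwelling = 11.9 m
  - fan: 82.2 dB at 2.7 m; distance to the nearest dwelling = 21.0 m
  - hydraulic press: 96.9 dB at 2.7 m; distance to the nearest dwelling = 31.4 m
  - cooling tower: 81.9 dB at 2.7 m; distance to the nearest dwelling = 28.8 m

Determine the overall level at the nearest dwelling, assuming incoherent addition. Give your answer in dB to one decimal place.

Propagate each source to the receiver with L = L_ref − 20·log₁₀(r/r_ref), then add intensities.
ultrasonic cleaner: 70.7 − 20·log₁₀(11.9/2.7) = 70.7 − 12.88 = 57.82 dB.
fan: 82.2 − 20·log₁₀(21.0/2.7) = 82.2 − 17.82 = 64.38 dB.
hydraulic press: 96.9 − 20·log₁₀(31.4/2.7) = 96.9 − 21.31 = 75.59 dB.
cooling tower: 81.9 − 20·log₁₀(28.8/2.7) = 81.9 − 20.56 = 61.34 dB.
Σ 10^(L/10) = 4.092e+07 → L_total = 10·log₁₀(4.092e+07) = 76.12 dB.

76.1 dB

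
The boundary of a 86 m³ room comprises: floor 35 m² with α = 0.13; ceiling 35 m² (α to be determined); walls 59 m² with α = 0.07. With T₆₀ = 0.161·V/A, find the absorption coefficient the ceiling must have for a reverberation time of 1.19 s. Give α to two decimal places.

From T₆₀ = 0.161·V/A, the target T₆₀ = 1.19 s needs A = 0.161·86/1.19 = 11.64 m².
Absorption from the other surfaces = 35·0.13 + 59·0.07 = 8.68 m², so the ceiling must supply 2.96 m² over 35 m².
α = 2.96/35 = 0.084.

0.08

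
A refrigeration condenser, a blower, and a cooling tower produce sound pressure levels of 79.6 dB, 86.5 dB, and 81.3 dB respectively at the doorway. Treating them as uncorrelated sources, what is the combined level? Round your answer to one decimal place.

88.3 dB

For uncorrelated sources the intensities add, so convert each level to linear form, sum, and take 10·log₁₀ of the total.
Σ 10^(L/10) = 10^(79.6/10) + 10^(86.5/10) + 10^(81.3/10) = 6.728e+08.
L_total = 10·log₁₀(6.728e+08) = 88.28 dB.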